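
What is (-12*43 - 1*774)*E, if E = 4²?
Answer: -20640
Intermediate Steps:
E = 16
(-12*43 - 1*774)*E = (-12*43 - 1*774)*16 = (-516 - 774)*16 = -1290*16 = -20640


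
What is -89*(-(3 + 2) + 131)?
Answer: -11214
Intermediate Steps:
-89*(-(3 + 2) + 131) = -89*(-1*5 + 131) = -89*(-5 + 131) = -89*126 = -11214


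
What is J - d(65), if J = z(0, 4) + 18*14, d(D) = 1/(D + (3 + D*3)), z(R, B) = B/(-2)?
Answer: 65749/263 ≈ 250.00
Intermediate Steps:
z(R, B) = -B/2 (z(R, B) = B*(-1/2) = -B/2)
d(D) = 1/(3 + 4*D) (d(D) = 1/(D + (3 + 3*D)) = 1/(3 + 4*D))
J = 250 (J = -1/2*4 + 18*14 = -2 + 252 = 250)
J - d(65) = 250 - 1/(3 + 4*65) = 250 - 1/(3 + 260) = 250 - 1/263 = 65749/263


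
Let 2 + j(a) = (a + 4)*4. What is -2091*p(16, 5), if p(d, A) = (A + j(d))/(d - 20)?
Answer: 173553/4 ≈ 43388.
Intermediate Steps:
j(a) = 14 + 4*a (j(a) = -2 + (a + 4)*4 = -2 + (4 + a)*4 = -2 + (16 + 4*a) = 14 + 4*a)
p(d, A) = (14 + A + 4*d)/(-20 + d) (p(d, A) = (A + (14 + 4*d))/(d - 20) = (14 + A + 4*d)/(-20 + d))
-2091*p(16, 5) = -2091*(14 + 5 + 4*16)/(-20 + 16) = -2091*(14 + 5 + 64)/(-4) = -(-2091)*83/4 = -2091*(-83/4) = 173553/4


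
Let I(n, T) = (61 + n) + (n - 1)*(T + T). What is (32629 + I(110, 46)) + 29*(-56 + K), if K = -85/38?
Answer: 1563287/38 ≈ 41139.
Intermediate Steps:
K = -85/38 (K = -85*1/38 = -85/38 ≈ -2.2368)
I(n, T) = 61 + n + 2*T*(-1 + n) (I(n, T) = (61 + n) + (-1 + n)*(2*T) = (61 + n) + 2*T*(-1 + n) = 61 + n + 2*T*(-1 + n))
(32629 + I(110, 46)) + 29*(-56 + K) = (32629 + (61 + 110 - 2*46 + 2*46*110)) + 29*(-56 - 85/38) = (32629 + (61 + 110 - 92 + 10120)) + 29*(-2213/38) = (32629 + 10199) - 64177/38 = 42828 - 64177/38 = 1563287/38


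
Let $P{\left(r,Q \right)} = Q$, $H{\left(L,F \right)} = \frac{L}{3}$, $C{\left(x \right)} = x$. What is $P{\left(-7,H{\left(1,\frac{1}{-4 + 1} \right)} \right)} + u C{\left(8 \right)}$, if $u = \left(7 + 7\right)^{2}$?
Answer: $\frac{4705}{3} \approx 1568.3$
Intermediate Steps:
$H{\left(L,F \right)} = \frac{L}{3}$ ($H{\left(L,F \right)} = L \frac{1}{3} = \frac{L}{3}$)
$u = 196$ ($u = 14^{2} = 196$)
$P{\left(-7,H{\left(1,\frac{1}{-4 + 1} \right)} \right)} + u C{\left(8 \right)} = \frac{1}{3} \cdot 1 + 196 \cdot 8 = \frac{1}{3} + 1568 = \frac{4705}{3}$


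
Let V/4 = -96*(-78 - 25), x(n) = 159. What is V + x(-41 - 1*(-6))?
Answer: 39711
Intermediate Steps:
V = 39552 (V = 4*(-96*(-78 - 25)) = 4*(-96*(-103)) = 4*9888 = 39552)
V + x(-41 - 1*(-6)) = 39552 + 159 = 39711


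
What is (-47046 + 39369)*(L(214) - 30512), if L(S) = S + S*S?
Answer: -118978146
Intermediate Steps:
L(S) = S + S²
(-47046 + 39369)*(L(214) - 30512) = (-47046 + 39369)*(214*(1 + 214) - 30512) = -7677*(214*215 - 30512) = -7677*(46010 - 30512) = -7677*15498 = -118978146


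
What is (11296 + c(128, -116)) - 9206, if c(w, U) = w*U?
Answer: -12758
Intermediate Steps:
c(w, U) = U*w
(11296 + c(128, -116)) - 9206 = (11296 - 116*128) - 9206 = (11296 - 14848) - 9206 = -3552 - 9206 = -12758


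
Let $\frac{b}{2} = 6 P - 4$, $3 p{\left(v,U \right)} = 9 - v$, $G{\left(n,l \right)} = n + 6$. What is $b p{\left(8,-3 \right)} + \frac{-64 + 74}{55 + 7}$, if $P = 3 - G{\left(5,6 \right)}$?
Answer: $- \frac{3209}{93} \approx -34.505$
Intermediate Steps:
$G{\left(n,l \right)} = 6 + n$
$P = -8$ ($P = 3 - \left(6 + 5\right) = 3 - 11 = -8$)
$p{\left(v,U \right)} = 3 - \frac{v}{3}$ ($p{\left(v,U \right)} = \frac{9 - v}{3} = 3 - \frac{v}{3}$)
$b = -104$ ($b = 2 \left(6 \left(-8\right) - 4\right) = 2 \left(-48 - 4\right) = 2 \left(-52\right) = -104$)
$b p{\left(8,-3 \right)} + \frac{-64 + 74}{55 + 7} = - 104 \left(3 - \frac{8}{3}\right) + \frac{-64 + 74}{55 + 7} = - 104 \left(3 - \frac{8}{3}\right) + \frac{10}{62} = \left(-104\right) \frac{1}{3} + 10 \cdot \frac{1}{62} = - \frac{104}{3} + \frac{5}{31} = - \frac{3209}{93}$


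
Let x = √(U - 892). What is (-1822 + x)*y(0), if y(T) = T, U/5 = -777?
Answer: 0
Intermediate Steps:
U = -3885 (U = 5*(-777) = -3885)
x = I*√4777 (x = √(-3885 - 892) = √(-4777) = I*√4777 ≈ 69.116*I)
(-1822 + x)*y(0) = (-1822 + I*√4777)*0 = 0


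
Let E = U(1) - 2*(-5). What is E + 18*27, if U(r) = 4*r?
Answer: 500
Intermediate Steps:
E = 14 (E = 4*1 - 2*(-5) = 4 + 10 = 14)
E + 18*27 = 14 + 18*27 = 14 + 486 = 500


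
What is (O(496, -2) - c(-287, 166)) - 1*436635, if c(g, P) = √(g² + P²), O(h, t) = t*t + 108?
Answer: -436523 - 5*√4397 ≈ -4.3685e+5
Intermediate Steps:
O(h, t) = 108 + t² (O(h, t) = t² + 108 = 108 + t²)
c(g, P) = √(P² + g²)
(O(496, -2) - c(-287, 166)) - 1*436635 = ((108 + (-2)²) - √(166² + (-287)²)) - 1*436635 = ((108 + 4) - √(27556 + 82369)) - 436635 = (112 - √109925) - 436635 = (112 - 5*√4397) - 436635 = -436523 - 5*√4397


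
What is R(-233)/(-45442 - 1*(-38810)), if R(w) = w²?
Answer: -54289/6632 ≈ -8.1859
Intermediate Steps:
R(-233)/(-45442 - 1*(-38810)) = (-233)²/(-45442 - 1*(-38810)) = 54289/(-45442 + 38810) = 54289/(-6632) = 54289*(-1/6632) = -54289/6632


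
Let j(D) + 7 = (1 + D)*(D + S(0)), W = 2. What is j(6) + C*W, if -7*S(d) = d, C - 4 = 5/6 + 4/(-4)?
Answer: 128/3 ≈ 42.667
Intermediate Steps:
C = 23/6 (C = 4 + (5/6 + 4/(-4)) = 4 + (5*(1/6) + 4*(-1/4)) = 4 + (5/6 - 1) = 4 - 1/6 = 23/6 ≈ 3.8333)
S(d) = -d/7
j(D) = -7 + D*(1 + D) (j(D) = -7 + (1 + D)*(D - 1/7*0) = -7 + (1 + D)*(D + 0) = -7 + (1 + D)*D = -7 + D*(1 + D))
j(6) + C*W = (-7 + 6 + 6**2) + (23/6)*2 = (-7 + 6 + 36) + 23/3 = 35 + 23/3 = 128/3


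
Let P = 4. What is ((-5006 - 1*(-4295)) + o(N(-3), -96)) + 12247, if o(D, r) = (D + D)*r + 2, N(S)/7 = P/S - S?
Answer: 9298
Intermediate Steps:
N(S) = -7*S + 28/S (N(S) = 7*(4/S - S) = 7*(-S + 4/S) = -7*S + 28/S)
o(D, r) = 2 + 2*D*r (o(D, r) = (2*D)*r + 2 = 2*D*r + 2 = 2 + 2*D*r)
((-5006 - 1*(-4295)) + o(N(-3), -96)) + 12247 = ((-5006 - 1*(-4295)) + (2 + 2*(-7*(-3) + 28/(-3))*(-96))) + 12247 = ((-5006 + 4295) + (2 + 2*(21 + 28*(-1/3))*(-96))) + 12247 = (-711 + (2 + 2*(21 - 28/3)*(-96))) + 12247 = (-711 + (2 + 2*(35/3)*(-96))) + 12247 = (-711 + (2 - 2240)) + 12247 = (-711 - 2238) + 12247 = -2949 + 12247 = 9298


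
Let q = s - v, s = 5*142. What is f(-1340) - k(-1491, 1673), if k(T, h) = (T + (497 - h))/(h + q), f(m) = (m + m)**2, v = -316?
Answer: 19385300267/2699 ≈ 7.1824e+6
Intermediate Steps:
s = 710
f(m) = 4*m**2 (f(m) = (2*m)**2 = 4*m**2)
q = 1026 (q = 710 - 1*(-316) = 710 + 316 = 1026)
k(T, h) = (497 + T - h)/(1026 + h) (k(T, h) = (T + (497 - h))/(h + 1026) = (497 + T - h)/(1026 + h))
f(-1340) - k(-1491, 1673) = 4*(-1340)**2 - (497 - 1491 - 1*1673)/(1026 + 1673) = 4*1795600 - (497 - 1491 - 1673)/2699 = 7182400 - (-2667)/2699 = 7182400 - 1*(-2667/2699) = 7182400 + 2667/2699 = 19385300267/2699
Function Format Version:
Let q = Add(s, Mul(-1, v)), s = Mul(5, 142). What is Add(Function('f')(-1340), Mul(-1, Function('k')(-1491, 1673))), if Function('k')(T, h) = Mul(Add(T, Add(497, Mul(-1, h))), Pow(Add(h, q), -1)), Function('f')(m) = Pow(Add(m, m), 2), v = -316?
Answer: Rational(19385300267, 2699) ≈ 7.1824e+6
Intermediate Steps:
s = 710
Function('f')(m) = Mul(4, Pow(m, 2)) (Function('f')(m) = Pow(Mul(2, m), 2) = Mul(4, Pow(m, 2)))
q = 1026 (q = Add(710, Mul(-1, -316)) = Add(710, 316) = 1026)
Function('k')(T, h) = Mul(Pow(Add(1026, h), -1), Add(497, T, Mul(-1, h))) (Function('k')(T, h) = Mul(Add(T, Add(497, Mul(-1, h))), Pow(Add(h, 1026), -1)) = Mul(Add(497, T, Mul(-1, h)), Pow(Add(1026, h), -1)) = Mul(Pow(Add(1026, h), -1), Add(497, T, Mul(-1, h))))
Add(Function('f')(-1340), Mul(-1, Function('k')(-1491, 1673))) = Add(Mul(4, Pow(-1340, 2)), Mul(-1, Mul(Pow(Add(1026, 1673), -1), Add(497, -1491, Mul(-1, 1673))))) = Add(Mul(4, 1795600), Mul(-1, Mul(Pow(2699, -1), Add(497, -1491, -1673)))) = Add(7182400, Mul(-1, Mul(Rational(1, 2699), -2667))) = Add(7182400, Mul(-1, Rational(-2667, 2699))) = Add(7182400, Rational(2667, 2699)) = Rational(19385300267, 2699)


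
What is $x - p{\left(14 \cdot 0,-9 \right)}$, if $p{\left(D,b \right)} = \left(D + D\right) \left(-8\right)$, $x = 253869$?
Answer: $253869$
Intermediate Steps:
$p{\left(D,b \right)} = - 16 D$ ($p{\left(D,b \right)} = 2 D \left(-8\right) = - 16 D$)
$x - p{\left(14 \cdot 0,-9 \right)} = 253869 - - 16 \cdot 14 \cdot 0 = 253869 - \left(-16\right) 0 = 253869 - 0 = 253869 + 0 = 253869$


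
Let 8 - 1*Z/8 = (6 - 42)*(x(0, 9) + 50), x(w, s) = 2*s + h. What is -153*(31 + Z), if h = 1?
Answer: -3054951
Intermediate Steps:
x(w, s) = 1 + 2*s (x(w, s) = 2*s + 1 = 1 + 2*s)
Z = 19936 (Z = 64 - 8*(6 - 42)*((1 + 2*9) + 50) = 64 - (-288)*((1 + 18) + 50) = 64 - (-288)*(19 + 50) = 64 - (-288)*69 = 64 - 8*(-2484) = 64 + 19872 = 19936)
-153*(31 + Z) = -153*(31 + 19936) = -153*19967 = -3054951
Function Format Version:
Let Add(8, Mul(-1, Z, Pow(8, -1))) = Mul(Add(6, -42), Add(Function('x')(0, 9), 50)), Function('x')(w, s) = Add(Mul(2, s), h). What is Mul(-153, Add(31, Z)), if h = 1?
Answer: -3054951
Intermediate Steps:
Function('x')(w, s) = Add(1, Mul(2, s)) (Function('x')(w, s) = Add(Mul(2, s), 1) = Add(1, Mul(2, s)))
Z = 19936 (Z = Add(64, Mul(-8, Mul(Add(6, -42), Add(Add(1, Mul(2, 9)), 50)))) = Add(64, Mul(-8, Mul(-36, Add(Add(1, 18), 50)))) = Add(64, Mul(-8, Mul(-36, Add(19, 50)))) = Add(64, Mul(-8, Mul(-36, 69))) = Add(64, Mul(-8, -2484)) = Add(64, 19872) = 19936)
Mul(-153, Add(31, Z)) = Mul(-153, Add(31, 19936)) = Mul(-153, 19967) = -3054951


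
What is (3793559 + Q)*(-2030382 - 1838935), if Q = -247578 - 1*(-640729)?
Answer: -16199708177070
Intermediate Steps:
Q = 393151 (Q = -247578 + 640729 = 393151)
(3793559 + Q)*(-2030382 - 1838935) = (3793559 + 393151)*(-2030382 - 1838935) = 4186710*(-3869317) = -16199708177070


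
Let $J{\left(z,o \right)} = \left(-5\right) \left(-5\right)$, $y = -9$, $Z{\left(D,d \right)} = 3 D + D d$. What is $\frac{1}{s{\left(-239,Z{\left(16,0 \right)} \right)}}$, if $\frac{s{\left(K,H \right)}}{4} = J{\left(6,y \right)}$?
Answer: $\frac{1}{100} \approx 0.01$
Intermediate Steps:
$J{\left(z,o \right)} = 25$
$s{\left(K,H \right)} = 100$ ($s{\left(K,H \right)} = 4 \cdot 25 = 100$)
$\frac{1}{s{\left(-239,Z{\left(16,0 \right)} \right)}} = \frac{1}{100}$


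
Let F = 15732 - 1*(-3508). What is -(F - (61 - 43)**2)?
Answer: -18916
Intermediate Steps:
F = 19240 (F = 15732 + 3508 = 19240)
-(F - (61 - 43)**2) = -(19240 - (61 - 43)**2) = -(19240 - 1*18**2) = -(19240 - 1*324) = -(19240 - 324) = -1*18916 = -18916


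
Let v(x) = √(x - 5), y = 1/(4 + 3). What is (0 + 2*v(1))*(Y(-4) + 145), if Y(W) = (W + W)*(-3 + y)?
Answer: 4700*I/7 ≈ 671.43*I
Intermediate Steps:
y = ⅐ (y = 1/7 = ⅐ ≈ 0.14286)
v(x) = √(-5 + x)
Y(W) = -40*W/7 (Y(W) = (W + W)*(-3 + ⅐) = (2*W)*(-20/7) = -40*W/7)
(0 + 2*v(1))*(Y(-4) + 145) = (0 + 2*√(-5 + 1))*(-40/7*(-4) + 145) = (0 + 2*√(-4))*(160/7 + 145) = (0 + 2*(2*I))*(1175/7) = (0 + 4*I)*(1175/7) = (4*I)*(1175/7) = 4700*I/7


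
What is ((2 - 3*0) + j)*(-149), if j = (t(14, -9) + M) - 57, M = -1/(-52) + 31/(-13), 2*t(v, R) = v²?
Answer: -314837/52 ≈ -6054.6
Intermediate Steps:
t(v, R) = v²/2
M = -123/52 (M = -1*(-1/52) + 31*(-1/13) = 1/52 - 31/13 = -123/52 ≈ -2.3654)
j = 2009/52 (j = ((½)*14² - 123/52) - 57 = ((½)*196 - 123/52) - 57 = (98 - 123/52) - 57 = 4973/52 - 57 = 2009/52 ≈ 38.635)
((2 - 3*0) + j)*(-149) = ((2 - 3*0) + 2009/52)*(-149) = ((2 + 0) + 2009/52)*(-149) = (2 + 2009/52)*(-149) = (2113/52)*(-149) = -314837/52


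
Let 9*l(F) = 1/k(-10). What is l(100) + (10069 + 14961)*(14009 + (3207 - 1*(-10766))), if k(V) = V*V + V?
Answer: 567315462601/810 ≈ 7.0039e+8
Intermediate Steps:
k(V) = V + V**2 (k(V) = V**2 + V = V + V**2)
l(F) = 1/810 (l(F) = 1/(9*((-10*(1 - 10)))) = 1/(9*((-10*(-9)))) = (1/9)/90 = (1/9)*(1/90) = 1/810)
l(100) + (10069 + 14961)*(14009 + (3207 - 1*(-10766))) = 1/810 + (10069 + 14961)*(14009 + (3207 - 1*(-10766))) = 1/810 + 25030*(14009 + (3207 + 10766)) = 1/810 + 25030*(14009 + 13973) = 1/810 + 25030*27982 = 1/810 + 700389460 = 567315462601/810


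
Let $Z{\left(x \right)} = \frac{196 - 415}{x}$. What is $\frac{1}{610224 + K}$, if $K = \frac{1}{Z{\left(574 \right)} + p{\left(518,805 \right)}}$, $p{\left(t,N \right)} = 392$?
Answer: $\frac{224789}{137171643310} \approx 1.6387 \cdot 10^{-6}$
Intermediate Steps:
$Z{\left(x \right)} = - \frac{219}{x}$
$K = \frac{574}{224789}$ ($K = \frac{1}{- \frac{219}{574} + 392} = \frac{1}{\frac{224789}{574}} = \frac{574}{224789} \approx 0.0025535$)
$\frac{1}{610224 + K} = \frac{1}{610224 + \frac{574}{224789}} = \frac{1}{\frac{137171643310}{224789}} = \frac{224789}{137171643310}$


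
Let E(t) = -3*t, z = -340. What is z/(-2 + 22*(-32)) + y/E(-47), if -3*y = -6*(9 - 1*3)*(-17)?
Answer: -16014/16591 ≈ -0.96522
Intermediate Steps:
y = -204 (y = -(-6*(9 - 1*3))*(-17)/3 = -(-6*(9 - 3))*(-17)/3 = -(-6*6)*(-17)/3 = -(-12)*(-17) = -⅓*612 = -204)
z/(-2 + 22*(-32)) + y/E(-47) = -340/(-2 + 22*(-32)) - 204/((-3*(-47))) = -340/(-2 - 704) - 204/141 = -340/(-706) - 204*1/141 = -340*(-1/706) - 68/47 = 170/353 - 68/47 = -16014/16591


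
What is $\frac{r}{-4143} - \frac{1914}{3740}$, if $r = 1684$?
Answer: $- \frac{646721}{704310} \approx -0.91823$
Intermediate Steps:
$\frac{r}{-4143} - \frac{1914}{3740} = \frac{1684}{-4143} - \frac{1914}{3740} = 1684 \left(- \frac{1}{4143}\right) - \frac{87}{170} = - \frac{1684}{4143} - \frac{87}{170} = - \frac{646721}{704310}$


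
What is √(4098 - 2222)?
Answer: 2*√469 ≈ 43.313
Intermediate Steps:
√(4098 - 2222) = √1876 = 2*√469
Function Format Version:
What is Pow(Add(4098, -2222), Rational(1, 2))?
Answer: Mul(2, Pow(469, Rational(1, 2))) ≈ 43.313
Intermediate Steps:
Pow(Add(4098, -2222), Rational(1, 2)) = Pow(1876, Rational(1, 2)) = Mul(2, Pow(469, Rational(1, 2)))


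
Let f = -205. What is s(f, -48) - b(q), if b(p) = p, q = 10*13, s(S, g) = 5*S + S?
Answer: -1360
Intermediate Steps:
s(S, g) = 6*S
q = 130
s(f, -48) - b(q) = 6*(-205) - 1*130 = -1230 - 130 = -1360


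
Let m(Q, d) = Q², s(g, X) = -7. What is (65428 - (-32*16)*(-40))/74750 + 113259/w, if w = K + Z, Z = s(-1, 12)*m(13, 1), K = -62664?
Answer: -2798157647/2386281625 ≈ -1.1726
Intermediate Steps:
Z = -1183 (Z = -7*13² = -7*169 = -1183)
w = -63847 (w = -62664 - 1183 = -63847)
(65428 - (-32*16)*(-40))/74750 + 113259/w = (65428 - (-32*16)*(-40))/74750 + 113259/(-63847) = (65428 - (-512)*(-40))*(1/74750) + 113259*(-1/63847) = (65428 - 1*20480)*(1/74750) - 113259/63847 = (65428 - 20480)*(1/74750) - 113259/63847 = 44948*(1/74750) - 113259/63847 = 22474/37375 - 113259/63847 = -2798157647/2386281625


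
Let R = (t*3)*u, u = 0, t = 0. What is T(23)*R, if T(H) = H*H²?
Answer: 0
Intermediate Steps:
T(H) = H³
R = 0 (R = (0*3)*0 = 0*0 = 0)
T(23)*R = 23³*0 = 12167*0 = 0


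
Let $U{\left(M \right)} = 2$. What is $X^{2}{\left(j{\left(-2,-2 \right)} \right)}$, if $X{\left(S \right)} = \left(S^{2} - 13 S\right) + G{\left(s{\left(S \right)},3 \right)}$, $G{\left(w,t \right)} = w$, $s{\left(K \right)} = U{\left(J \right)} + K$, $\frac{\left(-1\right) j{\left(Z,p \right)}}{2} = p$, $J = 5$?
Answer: $900$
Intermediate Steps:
$j{\left(Z,p \right)} = - 2 p$
$s{\left(K \right)} = 2 + K$
$X{\left(S \right)} = 2 + S^{2} - 12 S$ ($X{\left(S \right)} = \left(S^{2} - 13 S\right) + \left(2 + S\right) = 2 + S^{2} - 12 S$)
$X^{2}{\left(j{\left(-2,-2 \right)} \right)} = \left(2 + \left(\left(-2\right) \left(-2\right)\right)^{2} - 12 \left(\left(-2\right) \left(-2\right)\right)\right)^{2} = \left(2 + 4^{2} - 48\right)^{2} = \left(2 + 16 - 48\right)^{2} = \left(-30\right)^{2} = 900$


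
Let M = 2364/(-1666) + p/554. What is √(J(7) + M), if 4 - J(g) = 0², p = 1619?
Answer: √23919148886/65926 ≈ 2.3459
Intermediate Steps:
M = 693799/461482 (M = 2364/(-1666) + 1619/554 = 2364*(-1/1666) + 1619*(1/554) = -1182/833 + 1619/554 = 693799/461482 ≈ 1.5034)
J(g) = 4 (J(g) = 4 - 1*0² = 4 - 1*0 = 4 + 0 = 4)
√(J(7) + M) = √(4 + 693799/461482) = √(2539727/461482) = √23919148886/65926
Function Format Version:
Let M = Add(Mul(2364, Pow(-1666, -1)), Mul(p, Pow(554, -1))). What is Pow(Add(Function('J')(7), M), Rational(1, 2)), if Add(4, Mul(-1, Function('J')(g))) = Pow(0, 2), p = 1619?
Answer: Mul(Rational(1, 65926), Pow(23919148886, Rational(1, 2))) ≈ 2.3459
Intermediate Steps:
M = Rational(693799, 461482) (M = Add(Mul(2364, Pow(-1666, -1)), Mul(1619, Pow(554, -1))) = Add(Mul(2364, Rational(-1, 1666)), Mul(1619, Rational(1, 554))) = Add(Rational(-1182, 833), Rational(1619, 554)) = Rational(693799, 461482) ≈ 1.5034)
Function('J')(g) = 4 (Function('J')(g) = Add(4, Mul(-1, Pow(0, 2))) = Add(4, Mul(-1, 0)) = Add(4, 0) = 4)
Pow(Add(Function('J')(7), M), Rational(1, 2)) = Pow(Add(4, Rational(693799, 461482)), Rational(1, 2)) = Pow(Rational(2539727, 461482), Rational(1, 2)) = Mul(Rational(1, 65926), Pow(23919148886, Rational(1, 2)))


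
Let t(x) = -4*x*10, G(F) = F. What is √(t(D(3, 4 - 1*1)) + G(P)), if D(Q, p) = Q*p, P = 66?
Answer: 7*I*√6 ≈ 17.146*I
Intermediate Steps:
t(x) = -40*x
√(t(D(3, 4 - 1*1)) + G(P)) = √(-120*(4 - 1*1) + 66) = √(-120*(4 - 1) + 66) = √(-120*3 + 66) = √(-40*9 + 66) = √(-360 + 66) = √(-294) = 7*I*√6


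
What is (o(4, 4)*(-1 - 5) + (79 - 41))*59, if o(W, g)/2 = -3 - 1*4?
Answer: 7198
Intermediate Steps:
o(W, g) = -14 (o(W, g) = 2*(-3 - 1*4) = 2*(-3 - 4) = 2*(-7) = -14)
(o(4, 4)*(-1 - 5) + (79 - 41))*59 = (-14*(-1 - 5) + (79 - 41))*59 = (-14*(-6) + 38)*59 = (84 + 38)*59 = 122*59 = 7198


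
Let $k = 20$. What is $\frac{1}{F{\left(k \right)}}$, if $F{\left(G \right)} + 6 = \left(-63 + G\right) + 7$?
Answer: $- \frac{1}{42} \approx -0.02381$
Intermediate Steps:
$F{\left(G \right)} = -62 + G$ ($F{\left(G \right)} = -6 + \left(\left(-63 + G\right) + 7\right) = -6 + \left(-56 + G\right) = -62 + G$)
$\frac{1}{F{\left(k \right)}} = \frac{1}{-62 + 20} = \frac{1}{-42} = - \frac{1}{42}$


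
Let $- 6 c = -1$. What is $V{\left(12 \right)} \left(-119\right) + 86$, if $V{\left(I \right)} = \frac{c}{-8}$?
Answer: $\frac{4247}{48} \approx 88.479$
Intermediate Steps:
$c = \frac{1}{6}$ ($c = \left(- \frac{1}{6}\right) \left(-1\right) = \frac{1}{6} \approx 0.16667$)
$V{\left(I \right)} = - \frac{1}{48}$ ($V{\left(I \right)} = \frac{1}{6 \left(-8\right)} = \frac{1}{6} \left(- \frac{1}{8}\right) = - \frac{1}{48}$)
$V{\left(12 \right)} \left(-119\right) + 86 = \left(- \frac{1}{48}\right) \left(-119\right) + 86 = \frac{119}{48} + 86 = \frac{4247}{48}$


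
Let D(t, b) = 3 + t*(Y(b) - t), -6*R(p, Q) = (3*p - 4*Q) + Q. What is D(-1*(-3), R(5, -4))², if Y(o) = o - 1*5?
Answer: 4761/4 ≈ 1190.3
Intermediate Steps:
Y(o) = -5 + o (Y(o) = o - 5 = -5 + o)
R(p, Q) = Q/2 - p/2 (R(p, Q) = -((3*p - 4*Q) + Q)/6 = -((-4*Q + 3*p) + Q)/6 = -(-3*Q + 3*p)/6 = Q/2 - p/2)
D(t, b) = 3 + t*(-5 + b - t) (D(t, b) = 3 + t*((-5 + b) - t) = 3 + t*(-5 + b - t))
D(-1*(-3), R(5, -4))² = (3 - (-1*(-3))² + (-1*(-3))*(-5 + ((½)*(-4) - ½*5)))² = (3 - 1*3² + 3*(-5 + (-2 - 5/2)))² = (3 - 1*9 + 3*(-5 - 9/2))² = (3 - 9 + 3*(-19/2))² = (3 - 9 - 57/2)² = (-69/2)² = 4761/4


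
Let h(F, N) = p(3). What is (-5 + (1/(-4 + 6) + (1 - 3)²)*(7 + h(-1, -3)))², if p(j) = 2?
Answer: 5041/4 ≈ 1260.3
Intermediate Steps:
h(F, N) = 2
(-5 + (1/(-4 + 6) + (1 - 3)²)*(7 + h(-1, -3)))² = (-5 + (1/(-4 + 6) + (1 - 3)²)*(7 + 2))² = (-5 + (1/2 + (-2)²)*9)² = (-5 + (½ + 4)*9)² = (-5 + (9/2)*9)² = (-5 + 81/2)² = (71/2)² = 5041/4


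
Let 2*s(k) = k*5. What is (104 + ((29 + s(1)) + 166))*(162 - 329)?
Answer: -100701/2 ≈ -50351.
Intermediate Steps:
s(k) = 5*k/2 (s(k) = (k*5)/2 = (5*k)/2 = 5*k/2)
(104 + ((29 + s(1)) + 166))*(162 - 329) = (104 + ((29 + (5/2)*1) + 166))*(162 - 329) = (104 + ((29 + 5/2) + 166))*(-167) = (104 + (63/2 + 166))*(-167) = (104 + 395/2)*(-167) = (603/2)*(-167) = -100701/2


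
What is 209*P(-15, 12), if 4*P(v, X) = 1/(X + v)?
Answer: -209/12 ≈ -17.417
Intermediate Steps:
P(v, X) = 1/(4*(X + v))
209*P(-15, 12) = 209*(1/(4*(12 - 15))) = 209*((¼)/(-3)) = 209*((¼)*(-⅓)) = 209*(-1/12) = -209/12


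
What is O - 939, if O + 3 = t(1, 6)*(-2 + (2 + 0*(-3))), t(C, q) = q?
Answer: -942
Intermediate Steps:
O = -3 (O = -3 + 6*(-2 + (2 + 0*(-3))) = -3 + 6*(-2 + (2 + 0)) = -3 + 6*(-2 + 2) = -3 + 6*0 = -3 + 0 = -3)
O - 939 = -3 - 939 = -942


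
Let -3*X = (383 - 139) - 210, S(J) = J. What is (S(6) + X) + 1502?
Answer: 4490/3 ≈ 1496.7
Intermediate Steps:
X = -34/3 (X = -((383 - 139) - 210)/3 = -(244 - 210)/3 = -1/3*34 = -34/3 ≈ -11.333)
(S(6) + X) + 1502 = (6 - 34/3) + 1502 = -16/3 + 1502 = 4490/3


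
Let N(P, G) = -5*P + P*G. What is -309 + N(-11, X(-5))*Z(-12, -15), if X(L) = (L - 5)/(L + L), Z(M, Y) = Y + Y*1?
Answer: -1629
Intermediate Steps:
Z(M, Y) = 2*Y (Z(M, Y) = Y + Y = 2*Y)
X(L) = (-5 + L)/(2*L) (X(L) = (-5 + L)/((2*L)) = (-5 + L)*(1/(2*L)) = (-5 + L)/(2*L))
N(P, G) = -5*P + G*P
-309 + N(-11, X(-5))*Z(-12, -15) = -309 + (-11*(-5 + (½)*(-5 - 5)/(-5)))*(2*(-15)) = -309 - 11*(-5 + (½)*(-⅕)*(-10))*(-30) = -309 - 11*(-5 + 1)*(-30) = -309 - 11*(-4)*(-30) = -309 + 44*(-30) = -309 - 1320 = -1629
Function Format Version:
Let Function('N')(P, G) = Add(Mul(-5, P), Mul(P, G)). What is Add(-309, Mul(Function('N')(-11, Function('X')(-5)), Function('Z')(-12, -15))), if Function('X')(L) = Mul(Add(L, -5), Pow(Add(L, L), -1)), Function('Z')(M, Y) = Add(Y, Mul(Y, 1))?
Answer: -1629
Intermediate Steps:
Function('Z')(M, Y) = Mul(2, Y) (Function('Z')(M, Y) = Add(Y, Y) = Mul(2, Y))
Function('X')(L) = Mul(Rational(1, 2), Pow(L, -1), Add(-5, L)) (Function('X')(L) = Mul(Add(-5, L), Pow(Mul(2, L), -1)) = Mul(Add(-5, L), Mul(Rational(1, 2), Pow(L, -1))) = Mul(Rational(1, 2), Pow(L, -1), Add(-5, L)))
Function('N')(P, G) = Add(Mul(-5, P), Mul(G, P))
Add(-309, Mul(Function('N')(-11, Function('X')(-5)), Function('Z')(-12, -15))) = Add(-309, Mul(Mul(-11, Add(-5, Mul(Rational(1, 2), Pow(-5, -1), Add(-5, -5)))), Mul(2, -15))) = Add(-309, Mul(Mul(-11, Add(-5, Mul(Rational(1, 2), Rational(-1, 5), -10))), -30)) = Add(-309, Mul(Mul(-11, Add(-5, 1)), -30)) = Add(-309, Mul(Mul(-11, -4), -30)) = Add(-309, Mul(44, -30)) = Add(-309, -1320) = -1629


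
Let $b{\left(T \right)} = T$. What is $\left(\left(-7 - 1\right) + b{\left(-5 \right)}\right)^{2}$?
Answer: $169$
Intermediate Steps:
$\left(\left(-7 - 1\right) + b{\left(-5 \right)}\right)^{2} = \left(\left(-7 - 1\right) - 5\right)^{2} = \left(-8 - 5\right)^{2} = \left(-13\right)^{2} = 169$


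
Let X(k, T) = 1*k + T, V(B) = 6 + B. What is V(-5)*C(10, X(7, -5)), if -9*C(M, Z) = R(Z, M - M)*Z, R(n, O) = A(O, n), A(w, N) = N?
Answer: -4/9 ≈ -0.44444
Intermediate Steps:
R(n, O) = n
X(k, T) = T + k (X(k, T) = k + T = T + k)
C(M, Z) = -Z²/9 (C(M, Z) = -Z*Z/9 = -Z²/9)
V(-5)*C(10, X(7, -5)) = (6 - 5)*(-(-5 + 7)²/9) = 1*(-⅑*2²) = 1*(-⅑*4) = 1*(-4/9) = -4/9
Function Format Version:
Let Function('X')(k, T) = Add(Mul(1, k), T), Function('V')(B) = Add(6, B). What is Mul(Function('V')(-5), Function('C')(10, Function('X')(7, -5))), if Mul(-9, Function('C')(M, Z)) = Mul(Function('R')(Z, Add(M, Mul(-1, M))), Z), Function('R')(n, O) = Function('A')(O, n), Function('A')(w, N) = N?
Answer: Rational(-4, 9) ≈ -0.44444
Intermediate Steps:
Function('R')(n, O) = n
Function('X')(k, T) = Add(T, k) (Function('X')(k, T) = Add(k, T) = Add(T, k))
Function('C')(M, Z) = Mul(Rational(-1, 9), Pow(Z, 2)) (Function('C')(M, Z) = Mul(Rational(-1, 9), Mul(Z, Z)) = Mul(Rational(-1, 9), Pow(Z, 2)))
Mul(Function('V')(-5), Function('C')(10, Function('X')(7, -5))) = Mul(Add(6, -5), Mul(Rational(-1, 9), Pow(Add(-5, 7), 2))) = Mul(1, Mul(Rational(-1, 9), Pow(2, 2))) = Mul(1, Mul(Rational(-1, 9), 4)) = Mul(1, Rational(-4, 9)) = Rational(-4, 9)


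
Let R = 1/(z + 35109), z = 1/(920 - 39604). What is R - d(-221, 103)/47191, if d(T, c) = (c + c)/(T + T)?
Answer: 543333723489/14164501283128105 ≈ 3.8359e-5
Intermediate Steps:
z = -1/38684 (z = 1/(-38684) = -1/38684 ≈ -2.5850e-5)
d(T, c) = c/T (d(T, c) = (2*c)/((2*T)) = (2*c)*(1/(2*T)) = c/T)
R = 38684/1358156555 (R = 1/(-1/38684 + 35109) = 1/(1358156555/38684) = 38684/1358156555 ≈ 2.8483e-5)
R - d(-221, 103)/47191 = 38684/1358156555 - 103/(-221)/47191 = 38684/1358156555 - 103*(-1/221)/47191 = 38684/1358156555 - (-103)/(221*47191) = 38684/1358156555 - 1*(-103/10429211) = 38684/1358156555 + 103/10429211 = 543333723489/14164501283128105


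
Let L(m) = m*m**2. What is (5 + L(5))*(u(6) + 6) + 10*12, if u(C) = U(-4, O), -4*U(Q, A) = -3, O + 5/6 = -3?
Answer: 1995/2 ≈ 997.50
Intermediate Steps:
O = -23/6 (O = -5/6 - 3 = -23/6 ≈ -3.8333)
U(Q, A) = 3/4 (U(Q, A) = -1/4*(-3) = 3/4)
L(m) = m**3
u(C) = 3/4
(5 + L(5))*(u(6) + 6) + 10*12 = (5 + 5**3)*(3/4 + 6) + 10*12 = (5 + 125)*(27/4) + 120 = 130*(27/4) + 120 = 1755/2 + 120 = 1995/2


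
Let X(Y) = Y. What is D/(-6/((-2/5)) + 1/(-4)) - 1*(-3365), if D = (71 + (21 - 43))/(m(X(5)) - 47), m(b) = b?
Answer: 595591/177 ≈ 3364.9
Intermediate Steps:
D = -7/6 (D = (71 + (21 - 43))/(5 - 47) = (71 - 22)/(-42) = 49*(-1/42) = -7/6 ≈ -1.1667)
D/(-6/((-2/5)) + 1/(-4)) - 1*(-3365) = -7/6/(-6/((-2/5)) + 1/(-4)) - 1*(-3365) = -7/6/(-6/((-2*⅕)) + 1*(-¼)) + 3365 = -7/6/(-6/(-⅖) - ¼) + 3365 = -7/6/(-6*(-5/2) - ¼) + 3365 = -7/6/(15 - ¼) + 3365 = -7/6/(59/4) + 3365 = (4/59)*(-7/6) + 3365 = -14/177 + 3365 = 595591/177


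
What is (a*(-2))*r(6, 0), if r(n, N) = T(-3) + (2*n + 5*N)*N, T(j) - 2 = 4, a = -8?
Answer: 96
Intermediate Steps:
T(j) = 6 (T(j) = 2 + 4 = 6)
r(n, N) = 6 + N*(2*n + 5*N) (r(n, N) = 6 + (2*n + 5*N)*N = 6 + N*(2*n + 5*N))
(a*(-2))*r(6, 0) = (-8*(-2))*(6 + 5*0**2 + 2*0*6) = 16*(6 + 5*0 + 0) = 16*(6 + 0 + 0) = 16*6 = 96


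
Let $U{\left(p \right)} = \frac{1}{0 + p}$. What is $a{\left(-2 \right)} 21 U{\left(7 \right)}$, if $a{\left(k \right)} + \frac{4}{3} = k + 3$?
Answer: $-1$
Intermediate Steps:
$a{\left(k \right)} = \frac{5}{3} + k$ ($a{\left(k \right)} = - \frac{4}{3} + \left(k + 3\right) = - \frac{4}{3} + \left(3 + k\right) = \frac{5}{3} + k$)
$U{\left(p \right)} = \frac{1}{p}$
$a{\left(-2 \right)} 21 U{\left(7 \right)} = \frac{\left(\frac{5}{3} - 2\right) 21}{7} = \left(- \frac{1}{3}\right) 21 \cdot \frac{1}{7} = \left(-7\right) \frac{1}{7} = -1$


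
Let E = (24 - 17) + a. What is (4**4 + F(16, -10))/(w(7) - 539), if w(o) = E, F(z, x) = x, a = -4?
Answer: -123/268 ≈ -0.45896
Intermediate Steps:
E = 3 (E = (24 - 17) - 4 = 7 - 4 = 3)
w(o) = 3
(4**4 + F(16, -10))/(w(7) - 539) = (4**4 - 10)/(3 - 539) = (256 - 10)/(-536) = 246*(-1/536) = -123/268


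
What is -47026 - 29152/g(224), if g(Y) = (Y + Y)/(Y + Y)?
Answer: -76178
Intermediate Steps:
g(Y) = 1 (g(Y) = (2*Y)/((2*Y)) = (2*Y)*(1/(2*Y)) = 1)
-47026 - 29152/g(224) = -47026 - 29152/1 = -47026 - 29152 = -76178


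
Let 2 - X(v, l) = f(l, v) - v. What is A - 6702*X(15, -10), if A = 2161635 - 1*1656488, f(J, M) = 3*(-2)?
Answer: 351001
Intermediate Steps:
f(J, M) = -6
X(v, l) = 8 + v (X(v, l) = 2 - (-6 - v) = 2 + (6 + v) = 8 + v)
A = 505147 (A = 2161635 - 1656488 = 505147)
A - 6702*X(15, -10) = 505147 - 6702*(8 + 15) = 505147 - 6702*23 = 505147 - 1*154146 = 505147 - 154146 = 351001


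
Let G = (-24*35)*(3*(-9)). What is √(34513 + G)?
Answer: √57193 ≈ 239.15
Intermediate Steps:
G = 22680 (G = -840*(-27) = 22680)
√(34513 + G) = √(34513 + 22680) = √57193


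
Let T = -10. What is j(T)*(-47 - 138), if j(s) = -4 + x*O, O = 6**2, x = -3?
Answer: 20720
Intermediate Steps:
O = 36
j(s) = -112 (j(s) = -4 - 3*36 = -4 - 108 = -112)
j(T)*(-47 - 138) = -112*(-47 - 138) = -112*(-185) = 20720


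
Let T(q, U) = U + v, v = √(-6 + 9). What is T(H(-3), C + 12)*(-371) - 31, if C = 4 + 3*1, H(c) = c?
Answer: -7080 - 371*√3 ≈ -7722.6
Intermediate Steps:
v = √3 ≈ 1.7320
C = 7 (C = 4 + 3 = 7)
T(q, U) = U + √3
T(H(-3), C + 12)*(-371) - 31 = ((7 + 12) + √3)*(-371) - 31 = (19 + √3)*(-371) - 31 = (-7049 - 371*√3) - 31 = -7080 - 371*√3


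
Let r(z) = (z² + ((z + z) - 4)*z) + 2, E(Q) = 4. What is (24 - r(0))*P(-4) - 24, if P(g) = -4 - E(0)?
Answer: -200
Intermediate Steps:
P(g) = -8 (P(g) = -4 - 1*4 = -4 - 4 = -8)
r(z) = 2 + z² + z*(-4 + 2*z) (r(z) = (z² + (2*z - 4)*z) + 2 = (z² + (-4 + 2*z)*z) + 2 = (z² + z*(-4 + 2*z)) + 2 = 2 + z² + z*(-4 + 2*z))
(24 - r(0))*P(-4) - 24 = (24 - (2 - 4*0 + 3*0²))*(-8) - 24 = (24 - (2 + 0 + 3*0))*(-8) - 24 = (24 - (2 + 0 + 0))*(-8) - 24 = (24 - 1*2)*(-8) - 24 = (24 - 2)*(-8) - 24 = 22*(-8) - 24 = -176 - 24 = -200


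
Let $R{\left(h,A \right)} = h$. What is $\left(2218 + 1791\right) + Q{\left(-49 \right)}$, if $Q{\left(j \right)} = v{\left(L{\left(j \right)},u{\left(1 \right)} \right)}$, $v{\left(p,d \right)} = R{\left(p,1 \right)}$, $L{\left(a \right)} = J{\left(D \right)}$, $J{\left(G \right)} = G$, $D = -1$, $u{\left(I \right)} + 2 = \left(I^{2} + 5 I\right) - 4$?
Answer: $4008$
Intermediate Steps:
$u{\left(I \right)} = -6 + I^{2} + 5 I$ ($u{\left(I \right)} = -2 - \left(4 - I^{2} - 5 I\right) = -2 + \left(-4 + I^{2} + 5 I\right) = -6 + I^{2} + 5 I$)
$L{\left(a \right)} = -1$
$v{\left(p,d \right)} = p$
$Q{\left(j \right)} = -1$
$\left(2218 + 1791\right) + Q{\left(-49 \right)} = \left(2218 + 1791\right) - 1 = 4009 - 1 = 4008$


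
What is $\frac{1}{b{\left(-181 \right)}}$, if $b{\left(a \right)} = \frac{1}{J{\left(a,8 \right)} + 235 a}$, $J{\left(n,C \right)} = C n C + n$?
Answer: $-54300$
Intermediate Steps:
$J{\left(n,C \right)} = n + n C^{2}$ ($J{\left(n,C \right)} = n C^{2} + n = n + n C^{2}$)
$b{\left(a \right)} = \frac{1}{300 a}$ ($b{\left(a \right)} = \frac{1}{a \left(1 + 8^{2}\right) + 235 a} = \frac{1}{a \left(1 + 64\right) + 235 a} = \frac{1}{a 65 + 235 a} = \frac{1}{65 a + 235 a} = \frac{1}{300 a}$)
$\frac{1}{b{\left(-181 \right)}} = \frac{1}{\frac{1}{300} \frac{1}{-181}} = \frac{1}{\frac{1}{300} \left(- \frac{1}{181}\right)} = \frac{1}{- \frac{1}{54300}} = -54300$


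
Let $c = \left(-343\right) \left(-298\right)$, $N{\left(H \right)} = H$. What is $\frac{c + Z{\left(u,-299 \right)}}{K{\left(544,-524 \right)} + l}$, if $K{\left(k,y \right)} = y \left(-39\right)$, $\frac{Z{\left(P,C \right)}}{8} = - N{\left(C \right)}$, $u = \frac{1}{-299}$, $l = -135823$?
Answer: $- \frac{104606}{115387} \approx -0.90657$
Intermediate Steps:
$u = - \frac{1}{299} \approx -0.0033445$
$Z{\left(P,C \right)} = - 8 C$ ($Z{\left(P,C \right)} = 8 \left(- C\right) = - 8 C$)
$K{\left(k,y \right)} = - 39 y$
$c = 102214$
$\frac{c + Z{\left(u,-299 \right)}}{K{\left(544,-524 \right)} + l} = \frac{102214 - -2392}{\left(-39\right) \left(-524\right) - 135823} = \frac{102214 + 2392}{20436 - 135823} = \frac{104606}{-115387} = 104606 \left(- \frac{1}{115387}\right) = - \frac{104606}{115387}$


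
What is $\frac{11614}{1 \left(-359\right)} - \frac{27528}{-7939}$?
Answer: $- \frac{82320994}{2850101} \approx -28.884$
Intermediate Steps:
$\frac{11614}{1 \left(-359\right)} - \frac{27528}{-7939} = \frac{11614}{-359} - - \frac{27528}{7939} = 11614 \left(- \frac{1}{359}\right) + \frac{27528}{7939} = - \frac{11614}{359} + \frac{27528}{7939} = - \frac{82320994}{2850101}$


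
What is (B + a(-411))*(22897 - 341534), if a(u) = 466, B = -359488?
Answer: 114397693014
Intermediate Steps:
(B + a(-411))*(22897 - 341534) = (-359488 + 466)*(22897 - 341534) = -359022*(-318637) = 114397693014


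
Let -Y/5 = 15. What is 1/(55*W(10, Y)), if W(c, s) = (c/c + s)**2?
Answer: 1/301180 ≈ 3.3203e-6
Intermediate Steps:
Y = -75 (Y = -5*15 = -75)
W(c, s) = (1 + s)**2
1/(55*W(10, Y)) = 1/(55*(1 - 75)**2) = 1/(55*(-74)**2) = 1/(55*5476) = 1/301180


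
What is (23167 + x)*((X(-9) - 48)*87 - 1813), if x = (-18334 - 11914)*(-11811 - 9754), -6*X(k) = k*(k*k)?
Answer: 5977219952781/2 ≈ 2.9886e+12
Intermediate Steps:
X(k) = -k**3/6 (X(k) = -k*k*k/6 = -k*k**2/6 = -k**3/6)
x = 652298120 (x = -30248*(-21565) = 652298120)
(23167 + x)*((X(-9) - 48)*87 - 1813) = (23167 + 652298120)*((-1/6*(-9)**3 - 48)*87 - 1813) = 652321287*((-1/6*(-729) - 48)*87 - 1813) = 652321287*((243/2 - 48)*87 - 1813) = 652321287*((147/2)*87 - 1813) = 652321287*(12789/2 - 1813) = 652321287*(9163/2) = 5977219952781/2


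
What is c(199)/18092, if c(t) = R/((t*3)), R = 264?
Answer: 22/900077 ≈ 2.4442e-5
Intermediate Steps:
c(t) = 88/t (c(t) = 264/((t*3)) = 264/((3*t)) = 264*(1/(3*t)) = 88/t)
c(199)/18092 = (88/199)/18092 = (88*(1/199))*(1/18092) = (88/199)*(1/18092) = 22/900077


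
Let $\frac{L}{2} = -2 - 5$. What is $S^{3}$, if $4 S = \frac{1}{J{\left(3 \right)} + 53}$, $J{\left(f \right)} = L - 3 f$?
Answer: $\frac{1}{1728000} \approx 5.787 \cdot 10^{-7}$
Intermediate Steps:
$L = -14$ ($L = 2 \left(-2 - 5\right) = 2 \left(-7\right) = -14$)
$J{\left(f \right)} = -14 - 3 f$
$S = \frac{1}{120}$ ($S = \frac{1}{4 \left(\left(-14 - 9\right) + 53\right)} = \frac{1}{4 \left(-23 + 53\right)} = \frac{1}{4 \cdot 30} = \frac{1}{4} \cdot \frac{1}{30} = \frac{1}{120} \approx 0.0083333$)
$S^{3} = \left(\frac{1}{120}\right)^{3} = \frac{1}{1728000}$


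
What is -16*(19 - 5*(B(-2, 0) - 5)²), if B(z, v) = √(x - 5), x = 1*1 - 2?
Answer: 1216 - 800*I*√6 ≈ 1216.0 - 1959.6*I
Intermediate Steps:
x = -1 (x = 1 - 2 = -1)
B(z, v) = I*√6 (B(z, v) = √(-1 - 5) = √(-6) = I*√6)
-16*(19 - 5*(B(-2, 0) - 5)²) = -16*(19 - 5*(I*√6 - 5)²) = -16*(19 - 5*(-5 + I*√6)²) = -304 + 80*(-5 + I*√6)²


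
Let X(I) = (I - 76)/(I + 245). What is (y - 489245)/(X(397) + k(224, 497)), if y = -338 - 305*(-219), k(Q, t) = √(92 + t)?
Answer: 845576/2355 - 1691152*√589/2355 ≈ -17069.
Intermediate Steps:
X(I) = (-76 + I)/(245 + I)
y = 66457 (y = -338 + 66795 = 66457)
(y - 489245)/(X(397) + k(224, 497)) = (66457 - 489245)/((-76 + 397)/(245 + 397) + √(92 + 497)) = -422788/(321/642 + √589) = -422788/((1/642)*321 + √589) = -422788/(½ + √589)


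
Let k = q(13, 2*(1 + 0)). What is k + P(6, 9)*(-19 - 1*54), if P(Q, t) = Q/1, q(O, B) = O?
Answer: -425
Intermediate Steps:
P(Q, t) = Q (P(Q, t) = Q*1 = Q)
k = 13
k + P(6, 9)*(-19 - 1*54) = 13 + 6*(-19 - 1*54) = 13 + 6*(-19 - 54) = 13 + 6*(-73) = 13 - 438 = -425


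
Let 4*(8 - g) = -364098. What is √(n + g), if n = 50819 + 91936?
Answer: 5*√37406/2 ≈ 483.52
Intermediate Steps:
g = 182065/2 (g = 8 - ¼*(-364098) = 8 + 182049/2 = 182065/2 ≈ 91033.)
n = 142755
√(n + g) = √(142755 + 182065/2) = √(467575/2) = 5*√37406/2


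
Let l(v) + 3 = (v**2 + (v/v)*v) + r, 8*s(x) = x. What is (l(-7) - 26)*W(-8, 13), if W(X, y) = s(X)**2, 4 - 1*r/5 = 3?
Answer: 18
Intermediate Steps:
r = 5 (r = 20 - 5*3 = 20 - 15 = 5)
s(x) = x/8
W(X, y) = X**2/64 (W(X, y) = (X/8)**2 = X**2/64)
l(v) = 2 + v + v**2 (l(v) = -3 + ((v**2 + (v/v)*v) + 5) = -3 + ((v**2 + 1*v) + 5) = -3 + ((v**2 + v) + 5) = -3 + ((v + v**2) + 5) = -3 + (5 + v + v**2) = 2 + v + v**2)
(l(-7) - 26)*W(-8, 13) = ((2 - 7 + (-7)**2) - 26)*((1/64)*(-8)**2) = ((2 - 7 + 49) - 26)*((1/64)*64) = (44 - 26)*1 = 18*1 = 18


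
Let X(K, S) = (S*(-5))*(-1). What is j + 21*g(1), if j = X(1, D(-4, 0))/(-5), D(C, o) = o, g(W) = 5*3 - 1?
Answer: 294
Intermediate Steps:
g(W) = 14 (g(W) = 15 - 1 = 14)
X(K, S) = 5*S (X(K, S) = -5*S*(-1) = 5*S)
j = 0 (j = (5*0)/(-5) = 0*(-⅕) = 0)
j + 21*g(1) = 0 + 21*14 = 0 + 294 = 294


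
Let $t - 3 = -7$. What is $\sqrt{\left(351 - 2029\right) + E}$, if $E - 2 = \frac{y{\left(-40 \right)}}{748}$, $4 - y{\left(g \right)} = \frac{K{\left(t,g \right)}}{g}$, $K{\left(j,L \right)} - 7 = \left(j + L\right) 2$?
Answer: $\frac{i \sqrt{93772722670}}{7480} \approx 40.939 i$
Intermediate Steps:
$t = -4$ ($t = 3 - 7 = -4$)
$K{\left(j,L \right)} = 7 + 2 L + 2 j$ ($K{\left(j,L \right)} = 7 + \left(j + L\right) 2 = 7 + \left(L + j\right) 2 = 7 + \left(2 L + 2 j\right) = 7 + 2 L + 2 j$)
$y{\left(g \right)} = 4 - \frac{-1 + 2 g}{g}$ ($y{\left(g \right)} = 4 - \frac{7 + 2 g + 2 \left(-4\right)}{g} = 4 - \frac{7 + 2 g - 8}{g} = 4 - \frac{-1 + 2 g}{g}$)
$E = \frac{59919}{29920}$ ($E = 2 + \frac{2 + \frac{1}{-40}}{748} = 2 + \left(2 - \frac{1}{40}\right) \frac{1}{748} = 2 + \frac{79}{40} \cdot \frac{1}{748} = 2 + \frac{79}{29920} = \frac{59919}{29920} \approx 2.0026$)
$\sqrt{\left(351 - 2029\right) + E} = \sqrt{\left(351 - 2029\right) + \frac{59919}{29920}} = \sqrt{-1678 + \frac{59919}{29920}} = \sqrt{- \frac{50145841}{29920}} = \frac{i \sqrt{93772722670}}{7480}$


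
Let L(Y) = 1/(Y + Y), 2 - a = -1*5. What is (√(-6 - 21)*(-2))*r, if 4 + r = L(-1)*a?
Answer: 45*I*√3 ≈ 77.942*I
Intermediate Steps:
a = 7 (a = 2 - (-1)*5 = 2 - 1*(-5) = 2 + 5 = 7)
L(Y) = 1/(2*Y)
r = -15/2 (r = -4 + ((½)/(-1))*7 = -4 + ((½)*(-1))*7 = -4 - ½*7 = -4 - 7/2 = -15/2 ≈ -7.5000)
(√(-6 - 21)*(-2))*r = (√(-6 - 21)*(-2))*(-15/2) = (√(-27)*(-2))*(-15/2) = ((3*I*√3)*(-2))*(-15/2) = -6*I*√3*(-15/2) = 45*I*√3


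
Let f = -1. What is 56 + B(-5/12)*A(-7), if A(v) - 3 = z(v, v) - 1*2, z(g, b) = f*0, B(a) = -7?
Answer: 49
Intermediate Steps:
z(g, b) = 0 (z(g, b) = -1*0 = 0)
A(v) = 1 (A(v) = 3 + (0 - 1*2) = 3 + (0 - 2) = 3 - 2 = 1)
56 + B(-5/12)*A(-7) = 56 - 7*1 = 56 - 7 = 49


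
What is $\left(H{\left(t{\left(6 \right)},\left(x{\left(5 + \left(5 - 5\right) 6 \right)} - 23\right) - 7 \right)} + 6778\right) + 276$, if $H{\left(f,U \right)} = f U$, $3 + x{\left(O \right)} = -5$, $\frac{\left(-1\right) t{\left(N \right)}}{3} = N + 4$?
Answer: $8194$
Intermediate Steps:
$t{\left(N \right)} = -12 - 3 N$ ($t{\left(N \right)} = - 3 \left(N + 4\right) = - 3 \left(4 + N\right) = -12 - 3 N$)
$x{\left(O \right)} = -8$ ($x{\left(O \right)} = -3 - 5 = -8$)
$H{\left(f,U \right)} = U f$
$\left(H{\left(t{\left(6 \right)},\left(x{\left(5 + \left(5 - 5\right) 6 \right)} - 23\right) - 7 \right)} + 6778\right) + 276 = \left(\left(\left(-8 - 23\right) - 7\right) \left(-12 - 18\right) + 6778\right) + 276 = \left(\left(-31 - 7\right) \left(-12 - 18\right) + 6778\right) + 276 = \left(\left(-38\right) \left(-30\right) + 6778\right) + 276 = \left(1140 + 6778\right) + 276 = 7918 + 276 = 8194$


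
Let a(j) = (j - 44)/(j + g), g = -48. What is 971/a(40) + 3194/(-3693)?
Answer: 7168612/3693 ≈ 1941.1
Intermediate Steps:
a(j) = (-44 + j)/(-48 + j) (a(j) = (j - 44)/(j - 48) = (-44 + j)/(-48 + j))
971/a(40) + 3194/(-3693) = 971/(((-44 + 40)/(-48 + 40))) + 3194/(-3693) = 971/((-4/(-8))) + 3194*(-1/3693) = 971/((-1/8*(-4))) - 3194/3693 = 971/(1/2) - 3194/3693 = 971*2 - 3194/3693 = 1942 - 3194/3693 = 7168612/3693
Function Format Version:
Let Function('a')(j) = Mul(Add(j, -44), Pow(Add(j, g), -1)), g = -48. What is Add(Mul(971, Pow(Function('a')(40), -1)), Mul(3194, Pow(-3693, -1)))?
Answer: Rational(7168612, 3693) ≈ 1941.1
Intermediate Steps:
Function('a')(j) = Mul(Pow(Add(-48, j), -1), Add(-44, j)) (Function('a')(j) = Mul(Add(j, -44), Pow(Add(j, -48), -1)) = Mul(Add(-44, j), Pow(Add(-48, j), -1)) = Mul(Pow(Add(-48, j), -1), Add(-44, j)))
Add(Mul(971, Pow(Function('a')(40), -1)), Mul(3194, Pow(-3693, -1))) = Add(Mul(971, Pow(Mul(Pow(Add(-48, 40), -1), Add(-44, 40)), -1)), Mul(3194, Pow(-3693, -1))) = Add(Mul(971, Pow(Mul(Pow(-8, -1), -4), -1)), Mul(3194, Rational(-1, 3693))) = Add(Mul(971, Pow(Mul(Rational(-1, 8), -4), -1)), Rational(-3194, 3693)) = Add(Mul(971, Pow(Rational(1, 2), -1)), Rational(-3194, 3693)) = Add(Mul(971, 2), Rational(-3194, 3693)) = Add(1942, Rational(-3194, 3693)) = Rational(7168612, 3693)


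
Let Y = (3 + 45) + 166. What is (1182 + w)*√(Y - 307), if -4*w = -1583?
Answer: 6311*I*√93/4 ≈ 15215.0*I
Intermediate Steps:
w = 1583/4 (w = -¼*(-1583) = 1583/4 ≈ 395.75)
Y = 214 (Y = 48 + 166 = 214)
(1182 + w)*√(Y - 307) = (1182 + 1583/4)*√(214 - 307) = 6311*√(-93)/4 = 6311*(I*√93)/4 = 6311*I*√93/4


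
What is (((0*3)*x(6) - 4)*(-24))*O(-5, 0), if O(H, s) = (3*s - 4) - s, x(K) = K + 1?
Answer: -384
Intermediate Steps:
x(K) = 1 + K
O(H, s) = -4 + 2*s (O(H, s) = (-4 + 3*s) - s = -4 + 2*s)
(((0*3)*x(6) - 4)*(-24))*O(-5, 0) = (((0*3)*(1 + 6) - 4)*(-24))*(-4 + 2*0) = ((0*7 - 4)*(-24))*(-4 + 0) = ((0 - 4)*(-24))*(-4) = -4*(-24)*(-4) = 96*(-4) = -384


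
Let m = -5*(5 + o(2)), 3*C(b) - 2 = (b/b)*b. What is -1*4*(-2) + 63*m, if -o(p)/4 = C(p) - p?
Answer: -2407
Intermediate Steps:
C(b) = 2/3 + b/3 (C(b) = 2/3 + ((b/b)*b)/3 = 2/3 + (1*b)/3 = 2/3 + b/3)
o(p) = -8/3 + 8*p/3 (o(p) = -4*((2/3 + p/3) - p) = -4*(2/3 - 2*p/3) = -8/3 + 8*p/3)
m = -115/3 (m = -5*(5 + (-8/3 + (8/3)*2)) = -5*(5 + (-8/3 + 16/3)) = -5*(5 + 8/3) = -5*23/3 = -115/3 ≈ -38.333)
-1*4*(-2) + 63*m = -1*4*(-2) + 63*(-115/3) = -4*(-2) - 2415 = 8 - 2415 = -2407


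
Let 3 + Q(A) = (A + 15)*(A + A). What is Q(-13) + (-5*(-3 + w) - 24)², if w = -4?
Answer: 66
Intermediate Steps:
Q(A) = -3 + 2*A*(15 + A) (Q(A) = -3 + (A + 15)*(A + A) = -3 + (15 + A)*(2*A) = -3 + 2*A*(15 + A))
Q(-13) + (-5*(-3 + w) - 24)² = (-3 + 2*(-13)² + 30*(-13)) + (-5*(-3 - 4) - 24)² = (-3 + 2*169 - 390) + (-5*(-7) - 24)² = (-3 + 338 - 390) + (35 - 24)² = -55 + 11² = -55 + 121 = 66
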